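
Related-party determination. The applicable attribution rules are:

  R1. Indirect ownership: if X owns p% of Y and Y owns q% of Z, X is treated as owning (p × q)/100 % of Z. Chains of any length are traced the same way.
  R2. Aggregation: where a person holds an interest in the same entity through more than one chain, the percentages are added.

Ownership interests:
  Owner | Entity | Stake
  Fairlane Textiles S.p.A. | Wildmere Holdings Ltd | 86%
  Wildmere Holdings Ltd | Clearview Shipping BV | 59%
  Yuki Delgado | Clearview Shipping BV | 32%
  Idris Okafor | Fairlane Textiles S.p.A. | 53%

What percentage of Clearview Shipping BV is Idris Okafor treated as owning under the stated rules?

Chain via Fairlane Textiles S.p.A. → Wildmere Holdings Ltd (R1): 53% × 86% × 59% = 26.8922% of Clearview Shipping BV.

26.8922%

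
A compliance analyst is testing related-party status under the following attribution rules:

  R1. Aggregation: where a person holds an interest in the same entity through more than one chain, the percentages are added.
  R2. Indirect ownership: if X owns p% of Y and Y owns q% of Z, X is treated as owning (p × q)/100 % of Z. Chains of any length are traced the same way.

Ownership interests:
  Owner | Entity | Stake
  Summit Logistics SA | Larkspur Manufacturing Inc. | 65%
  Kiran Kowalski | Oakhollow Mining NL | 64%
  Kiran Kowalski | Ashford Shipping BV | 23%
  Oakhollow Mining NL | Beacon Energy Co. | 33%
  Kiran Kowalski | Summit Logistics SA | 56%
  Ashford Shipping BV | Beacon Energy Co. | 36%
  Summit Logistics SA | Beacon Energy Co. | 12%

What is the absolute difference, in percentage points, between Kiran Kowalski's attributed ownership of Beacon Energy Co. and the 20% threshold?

16.12

Chain via Summit Logistics SA (R2): 56% × 12% = 6.72% of Beacon Energy Co.
Chain via Oakhollow Mining NL (R2): 64% × 33% = 21.12% of Beacon Energy Co.
Chain via Ashford Shipping BV (R2): 23% × 36% = 8.28% of Beacon Energy Co.
Aggregating (R1): 6.72% + 21.12% + 8.28% = 36.12%.
36.12% exceeds the 20% threshold by 16.12 percentage points.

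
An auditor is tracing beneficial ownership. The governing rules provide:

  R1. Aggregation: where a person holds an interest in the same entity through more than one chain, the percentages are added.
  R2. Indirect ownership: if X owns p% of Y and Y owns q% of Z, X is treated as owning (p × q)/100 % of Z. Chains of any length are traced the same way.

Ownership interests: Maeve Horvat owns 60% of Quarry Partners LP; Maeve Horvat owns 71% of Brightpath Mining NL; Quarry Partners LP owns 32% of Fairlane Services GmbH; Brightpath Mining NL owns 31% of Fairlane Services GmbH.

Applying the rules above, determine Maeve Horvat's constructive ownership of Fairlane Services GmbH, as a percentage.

41.21%

Chain via Quarry Partners LP (R2): 60% × 32% = 19.2% of Fairlane Services GmbH.
Chain via Brightpath Mining NL (R2): 71% × 31% = 22.01% of Fairlane Services GmbH.
Aggregating (R1): 19.2% + 22.01% = 41.21%.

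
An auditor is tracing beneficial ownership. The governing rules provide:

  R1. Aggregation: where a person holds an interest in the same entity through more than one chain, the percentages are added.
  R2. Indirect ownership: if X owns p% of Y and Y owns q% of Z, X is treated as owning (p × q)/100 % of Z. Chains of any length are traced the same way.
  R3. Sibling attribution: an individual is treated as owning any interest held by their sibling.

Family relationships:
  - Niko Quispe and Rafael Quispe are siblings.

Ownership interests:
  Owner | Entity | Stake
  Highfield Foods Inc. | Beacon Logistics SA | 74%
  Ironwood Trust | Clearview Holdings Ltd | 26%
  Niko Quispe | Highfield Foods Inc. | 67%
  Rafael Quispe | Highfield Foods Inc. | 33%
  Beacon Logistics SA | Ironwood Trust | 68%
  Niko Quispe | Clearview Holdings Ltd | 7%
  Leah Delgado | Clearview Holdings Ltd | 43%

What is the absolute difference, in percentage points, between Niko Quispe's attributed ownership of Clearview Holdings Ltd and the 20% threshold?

By sibling attribution (R3), Niko Quispe is treated as also owning Rafael Quispe's interest in Highfield Foods Inc, giving 67% + 33% = 100%.
Chain via Highfield Foods Inc. → Beacon Logistics SA → Ironwood Trust (R2): 100% × 74% × 68% × 26% = 13.0832% of Clearview Holdings Ltd.
Direct interest in Clearview Holdings Ltd: 7%.
Aggregating (R1): 13.0832% + 7% = 20.0832%.
20.0832% exceeds the 20% threshold by 0.0832 percentage points.

0.0832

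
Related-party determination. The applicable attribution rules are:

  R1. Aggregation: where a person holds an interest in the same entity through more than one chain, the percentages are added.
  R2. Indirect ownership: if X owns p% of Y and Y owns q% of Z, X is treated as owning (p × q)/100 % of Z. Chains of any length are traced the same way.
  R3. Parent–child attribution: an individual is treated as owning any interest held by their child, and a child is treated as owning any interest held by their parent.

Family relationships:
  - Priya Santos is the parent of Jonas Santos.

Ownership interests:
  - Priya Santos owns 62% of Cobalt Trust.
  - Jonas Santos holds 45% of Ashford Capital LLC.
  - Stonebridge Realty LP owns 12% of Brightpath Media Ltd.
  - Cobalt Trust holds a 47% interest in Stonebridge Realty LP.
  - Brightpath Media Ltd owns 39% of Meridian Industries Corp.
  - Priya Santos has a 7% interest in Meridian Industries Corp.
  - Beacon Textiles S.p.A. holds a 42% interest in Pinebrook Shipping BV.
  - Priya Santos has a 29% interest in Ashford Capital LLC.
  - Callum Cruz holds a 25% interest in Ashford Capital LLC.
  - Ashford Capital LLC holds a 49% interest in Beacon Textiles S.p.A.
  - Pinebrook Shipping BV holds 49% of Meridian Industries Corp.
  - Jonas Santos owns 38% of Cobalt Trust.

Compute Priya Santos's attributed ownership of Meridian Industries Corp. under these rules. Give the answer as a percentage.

By parent–child attribution (R3), Priya Santos is treated as also owning Jonas Santos's interest in Cobalt Trust, giving 62% + 38% = 100%.
By parent–child attribution (R3), Priya Santos is treated as also owning Jonas Santos's interest in Ashford Capital LLC, giving 29% + 45% = 74%.
Chain via Cobalt Trust → Stonebridge Realty LP → Brightpath Media Ltd (R2): 100% × 47% × 12% × 39% = 2.1996% of Meridian Industries Corp.
Chain via Ashford Capital LLC → Beacon Textiles S.p.A. → Pinebrook Shipping BV (R2): 74% × 49% × 42% × 49% = 7.462308% of Meridian Industries Corp.
Direct interest in Meridian Industries Corp: 7%.
Aggregating (R1): 2.1996% + 7.462308% + 7% = 16.661908%.

16.661908%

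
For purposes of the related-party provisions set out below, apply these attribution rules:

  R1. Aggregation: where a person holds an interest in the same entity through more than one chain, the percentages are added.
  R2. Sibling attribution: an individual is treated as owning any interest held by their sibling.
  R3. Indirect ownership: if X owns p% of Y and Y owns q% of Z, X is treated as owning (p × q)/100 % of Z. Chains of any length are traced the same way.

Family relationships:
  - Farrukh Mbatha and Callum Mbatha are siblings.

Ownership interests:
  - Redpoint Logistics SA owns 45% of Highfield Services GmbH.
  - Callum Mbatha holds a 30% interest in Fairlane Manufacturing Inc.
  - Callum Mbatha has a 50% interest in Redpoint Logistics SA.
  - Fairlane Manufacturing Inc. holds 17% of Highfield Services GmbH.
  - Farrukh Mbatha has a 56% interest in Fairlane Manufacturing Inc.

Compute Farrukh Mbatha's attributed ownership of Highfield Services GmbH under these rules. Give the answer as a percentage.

By sibling attribution (R2), Farrukh Mbatha is treated as also owning Callum Mbatha's interest in Fairlane Manufacturing Inc, giving 56% + 30% = 86%.
By sibling attribution (R2), Farrukh Mbatha is treated as owning Callum Mbatha's 50% interest in Redpoint Logistics SA.
Chain via Fairlane Manufacturing Inc. (R3): 86% × 17% = 14.62% of Highfield Services GmbH.
Chain via Redpoint Logistics SA (R3): 50% × 45% = 22.5% of Highfield Services GmbH.
Aggregating (R1): 14.62% + 22.5% = 37.12%.

37.12%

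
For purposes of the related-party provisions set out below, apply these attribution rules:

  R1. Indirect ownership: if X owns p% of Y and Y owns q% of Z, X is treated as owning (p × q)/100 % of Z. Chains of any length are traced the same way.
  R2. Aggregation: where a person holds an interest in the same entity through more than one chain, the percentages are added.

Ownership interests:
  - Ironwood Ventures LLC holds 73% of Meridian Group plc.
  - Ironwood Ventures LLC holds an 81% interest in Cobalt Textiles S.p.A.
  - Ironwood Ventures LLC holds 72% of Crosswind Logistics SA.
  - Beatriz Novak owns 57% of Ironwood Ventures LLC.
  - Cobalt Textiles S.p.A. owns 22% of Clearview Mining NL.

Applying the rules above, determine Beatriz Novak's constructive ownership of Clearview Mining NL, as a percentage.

10.1574%

Chain via Ironwood Ventures LLC → Cobalt Textiles S.p.A. (R1): 57% × 81% × 22% = 10.1574% of Clearview Mining NL.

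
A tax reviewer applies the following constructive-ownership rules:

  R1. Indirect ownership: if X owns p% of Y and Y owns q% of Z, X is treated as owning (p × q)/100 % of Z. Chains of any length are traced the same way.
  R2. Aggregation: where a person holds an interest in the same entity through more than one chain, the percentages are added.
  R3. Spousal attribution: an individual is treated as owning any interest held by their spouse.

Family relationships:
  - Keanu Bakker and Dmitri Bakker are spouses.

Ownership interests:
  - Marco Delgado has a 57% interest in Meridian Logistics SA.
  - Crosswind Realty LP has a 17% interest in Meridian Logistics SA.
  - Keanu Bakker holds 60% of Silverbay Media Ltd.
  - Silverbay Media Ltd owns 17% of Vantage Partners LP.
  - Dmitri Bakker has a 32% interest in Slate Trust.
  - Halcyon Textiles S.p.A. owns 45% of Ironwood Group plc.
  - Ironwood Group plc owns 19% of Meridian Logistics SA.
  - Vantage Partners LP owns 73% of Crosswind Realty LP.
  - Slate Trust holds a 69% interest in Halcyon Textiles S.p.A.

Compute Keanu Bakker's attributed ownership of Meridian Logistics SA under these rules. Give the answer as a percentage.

By spousal attribution (R3), Keanu Bakker is treated as owning Dmitri Bakker's 32% interest in Slate Trust.
Chain via Silverbay Media Ltd → Vantage Partners LP → Crosswind Realty LP (R1): 60% × 17% × 73% × 17% = 1.26582% of Meridian Logistics SA.
Chain via Slate Trust → Halcyon Textiles S.p.A. → Ironwood Group plc (R1): 32% × 69% × 45% × 19% = 1.88784% of Meridian Logistics SA.
Aggregating (R2): 1.26582% + 1.88784% = 3.15366%.

3.15366%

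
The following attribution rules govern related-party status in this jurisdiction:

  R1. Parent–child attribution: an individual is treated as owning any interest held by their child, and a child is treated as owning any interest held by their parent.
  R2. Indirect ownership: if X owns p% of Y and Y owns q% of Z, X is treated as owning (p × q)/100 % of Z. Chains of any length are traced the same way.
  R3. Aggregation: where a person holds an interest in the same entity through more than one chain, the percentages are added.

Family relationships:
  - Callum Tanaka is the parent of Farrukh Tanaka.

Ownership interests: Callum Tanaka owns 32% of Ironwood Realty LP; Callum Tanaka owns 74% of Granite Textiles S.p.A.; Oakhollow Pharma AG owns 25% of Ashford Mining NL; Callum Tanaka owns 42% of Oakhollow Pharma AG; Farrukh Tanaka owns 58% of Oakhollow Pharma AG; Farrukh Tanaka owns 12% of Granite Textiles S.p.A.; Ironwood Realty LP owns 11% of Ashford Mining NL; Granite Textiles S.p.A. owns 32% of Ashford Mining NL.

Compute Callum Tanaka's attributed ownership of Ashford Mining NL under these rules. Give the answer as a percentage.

56.04%

By parent–child attribution (R1), Callum Tanaka is treated as also owning Farrukh Tanaka's interest in Oakhollow Pharma AG, giving 42% + 58% = 100%.
By parent–child attribution (R1), Callum Tanaka is treated as also owning Farrukh Tanaka's interest in Granite Textiles S.p.A, giving 74% + 12% = 86%.
Chain via Ironwood Realty LP (R2): 32% × 11% = 3.52% of Ashford Mining NL.
Chain via Oakhollow Pharma AG (R2): 100% × 25% = 25% of Ashford Mining NL.
Chain via Granite Textiles S.p.A. (R2): 86% × 32% = 27.52% of Ashford Mining NL.
Aggregating (R3): 3.52% + 25% + 27.52% = 56.04%.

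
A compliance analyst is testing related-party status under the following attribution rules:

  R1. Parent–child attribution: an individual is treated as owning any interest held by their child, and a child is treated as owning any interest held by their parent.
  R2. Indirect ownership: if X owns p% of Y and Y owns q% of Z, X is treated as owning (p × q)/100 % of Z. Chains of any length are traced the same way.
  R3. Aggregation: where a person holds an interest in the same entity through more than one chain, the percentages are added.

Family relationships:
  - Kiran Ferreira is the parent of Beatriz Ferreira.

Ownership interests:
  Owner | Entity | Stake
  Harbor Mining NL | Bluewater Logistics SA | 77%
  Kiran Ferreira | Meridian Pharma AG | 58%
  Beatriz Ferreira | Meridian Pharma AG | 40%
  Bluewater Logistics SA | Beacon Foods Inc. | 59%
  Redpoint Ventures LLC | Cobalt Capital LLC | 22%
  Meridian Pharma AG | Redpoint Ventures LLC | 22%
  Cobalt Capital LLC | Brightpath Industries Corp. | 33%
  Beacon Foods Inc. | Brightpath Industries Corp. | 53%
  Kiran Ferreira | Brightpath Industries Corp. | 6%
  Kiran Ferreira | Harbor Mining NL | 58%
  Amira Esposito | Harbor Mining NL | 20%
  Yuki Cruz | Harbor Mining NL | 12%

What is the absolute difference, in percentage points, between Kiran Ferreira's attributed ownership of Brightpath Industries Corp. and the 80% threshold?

58.469562

By parent–child attribution (R1), Kiran Ferreira is treated as also owning Beatriz Ferreira's interest in Meridian Pharma AG, giving 58% + 40% = 98%.
Chain via Meridian Pharma AG → Redpoint Ventures LLC → Cobalt Capital LLC (R2): 98% × 22% × 22% × 33% = 1.565256% of Brightpath Industries Corp.
Chain via Harbor Mining NL → Bluewater Logistics SA → Beacon Foods Inc. (R2): 58% × 77% × 59% × 53% = 13.965182% of Brightpath Industries Corp.
Direct interest in Brightpath Industries Corp: 6%.
Aggregating (R3): 1.565256% + 13.965182% + 6% = 21.530438%.
21.530438% falls short of the 80% threshold by 58.469562 percentage points.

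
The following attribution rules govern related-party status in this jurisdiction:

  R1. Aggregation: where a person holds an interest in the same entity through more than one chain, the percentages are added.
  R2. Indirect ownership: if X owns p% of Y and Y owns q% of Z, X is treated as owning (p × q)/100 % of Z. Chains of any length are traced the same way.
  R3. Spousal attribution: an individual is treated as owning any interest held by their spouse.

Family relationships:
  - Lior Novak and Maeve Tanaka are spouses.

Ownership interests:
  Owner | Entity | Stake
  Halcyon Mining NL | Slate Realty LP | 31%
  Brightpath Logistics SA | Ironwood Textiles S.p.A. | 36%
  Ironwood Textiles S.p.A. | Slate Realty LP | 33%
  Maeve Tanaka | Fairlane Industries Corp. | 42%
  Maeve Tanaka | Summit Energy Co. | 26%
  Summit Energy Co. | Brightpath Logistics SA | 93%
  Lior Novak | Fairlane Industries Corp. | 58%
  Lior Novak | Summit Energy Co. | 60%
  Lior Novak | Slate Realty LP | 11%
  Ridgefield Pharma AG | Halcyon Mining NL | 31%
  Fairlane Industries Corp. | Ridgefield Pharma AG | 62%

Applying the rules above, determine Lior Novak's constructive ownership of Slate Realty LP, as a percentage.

26.459824%

By spousal attribution (R3), Lior Novak is treated as also owning Maeve Tanaka's interest in Summit Energy Co, giving 60% + 26% = 86%.
By spousal attribution (R3), Lior Novak is treated as also owning Maeve Tanaka's interest in Fairlane Industries Corp, giving 58% + 42% = 100%.
Chain via Summit Energy Co. → Brightpath Logistics SA → Ironwood Textiles S.p.A. (R2): 86% × 93% × 36% × 33% = 9.501624% of Slate Realty LP.
Chain via Fairlane Industries Corp. → Ridgefield Pharma AG → Halcyon Mining NL (R2): 100% × 62% × 31% × 31% = 5.9582% of Slate Realty LP.
Direct interest in Slate Realty LP: 11%.
Aggregating (R1): 9.501624% + 5.9582% + 11% = 26.459824%.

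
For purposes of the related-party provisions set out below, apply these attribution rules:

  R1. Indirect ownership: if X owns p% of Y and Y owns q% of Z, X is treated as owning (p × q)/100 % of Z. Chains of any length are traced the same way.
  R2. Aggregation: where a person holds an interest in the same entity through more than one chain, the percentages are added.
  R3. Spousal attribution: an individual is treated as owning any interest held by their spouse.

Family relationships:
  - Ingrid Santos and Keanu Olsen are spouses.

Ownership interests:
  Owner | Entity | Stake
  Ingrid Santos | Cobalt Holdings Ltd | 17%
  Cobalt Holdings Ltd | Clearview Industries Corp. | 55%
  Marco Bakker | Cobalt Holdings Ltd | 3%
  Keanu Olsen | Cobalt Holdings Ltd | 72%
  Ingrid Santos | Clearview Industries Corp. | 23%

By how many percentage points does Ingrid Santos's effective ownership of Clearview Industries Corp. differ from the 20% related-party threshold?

51.95

By spousal attribution (R3), Ingrid Santos is treated as also owning Keanu Olsen's interest in Cobalt Holdings Ltd, giving 17% + 72% = 89%.
Chain via Cobalt Holdings Ltd (R1): 89% × 55% = 48.95% of Clearview Industries Corp.
Direct interest in Clearview Industries Corp: 23%.
Aggregating (R2): 48.95% + 23% = 71.95%.
71.95% exceeds the 20% threshold by 51.95 percentage points.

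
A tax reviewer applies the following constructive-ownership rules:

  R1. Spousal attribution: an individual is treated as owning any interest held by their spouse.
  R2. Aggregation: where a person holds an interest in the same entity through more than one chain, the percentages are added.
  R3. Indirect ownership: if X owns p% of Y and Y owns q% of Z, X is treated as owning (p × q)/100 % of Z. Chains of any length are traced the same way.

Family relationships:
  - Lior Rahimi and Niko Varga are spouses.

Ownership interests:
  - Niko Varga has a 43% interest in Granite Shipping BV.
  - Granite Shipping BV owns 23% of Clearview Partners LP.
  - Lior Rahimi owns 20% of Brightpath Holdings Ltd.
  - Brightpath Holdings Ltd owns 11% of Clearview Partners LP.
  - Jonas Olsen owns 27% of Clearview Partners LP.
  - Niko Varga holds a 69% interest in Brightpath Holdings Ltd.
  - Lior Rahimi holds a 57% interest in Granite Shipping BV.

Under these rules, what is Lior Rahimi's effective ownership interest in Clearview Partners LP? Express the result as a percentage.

By spousal attribution (R1), Lior Rahimi is treated as also owning Niko Varga's interest in Brightpath Holdings Ltd, giving 20% + 69% = 89%.
By spousal attribution (R1), Lior Rahimi is treated as also owning Niko Varga's interest in Granite Shipping BV, giving 57% + 43% = 100%.
Chain via Brightpath Holdings Ltd (R3): 89% × 11% = 9.79% of Clearview Partners LP.
Chain via Granite Shipping BV (R3): 100% × 23% = 23% of Clearview Partners LP.
Aggregating (R2): 9.79% + 23% = 32.79%.

32.79%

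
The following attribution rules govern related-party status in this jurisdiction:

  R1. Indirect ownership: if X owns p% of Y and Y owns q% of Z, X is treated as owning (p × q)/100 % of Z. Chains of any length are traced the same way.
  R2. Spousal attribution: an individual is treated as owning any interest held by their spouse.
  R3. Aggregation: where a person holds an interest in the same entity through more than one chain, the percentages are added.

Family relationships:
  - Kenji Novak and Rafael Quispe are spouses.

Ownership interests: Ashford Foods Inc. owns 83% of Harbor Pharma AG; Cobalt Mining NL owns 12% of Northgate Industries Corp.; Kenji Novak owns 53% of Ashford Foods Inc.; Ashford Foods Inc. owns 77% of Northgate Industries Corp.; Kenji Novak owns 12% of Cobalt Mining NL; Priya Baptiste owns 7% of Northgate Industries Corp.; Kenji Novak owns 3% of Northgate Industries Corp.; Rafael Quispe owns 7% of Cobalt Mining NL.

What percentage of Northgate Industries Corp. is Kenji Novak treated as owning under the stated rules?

By spousal attribution (R2), Kenji Novak is treated as also owning Rafael Quispe's interest in Cobalt Mining NL, giving 12% + 7% = 19%.
Chain via Ashford Foods Inc. (R1): 53% × 77% = 40.81% of Northgate Industries Corp.
Chain via Cobalt Mining NL (R1): 19% × 12% = 2.28% of Northgate Industries Corp.
Direct interest in Northgate Industries Corp: 3%.
Aggregating (R3): 40.81% + 2.28% + 3% = 46.09%.

46.09%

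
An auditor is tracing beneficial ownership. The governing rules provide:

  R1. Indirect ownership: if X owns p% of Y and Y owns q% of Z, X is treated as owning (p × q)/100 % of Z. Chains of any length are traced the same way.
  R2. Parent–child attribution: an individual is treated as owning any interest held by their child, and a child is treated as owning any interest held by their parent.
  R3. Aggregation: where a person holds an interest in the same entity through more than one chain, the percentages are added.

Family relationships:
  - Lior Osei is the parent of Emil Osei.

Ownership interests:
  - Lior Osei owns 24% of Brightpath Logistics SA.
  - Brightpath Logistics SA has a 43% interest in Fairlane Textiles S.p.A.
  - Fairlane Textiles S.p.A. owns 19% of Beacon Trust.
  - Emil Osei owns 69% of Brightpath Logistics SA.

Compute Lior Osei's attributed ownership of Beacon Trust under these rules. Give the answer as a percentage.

7.5981%

By parent–child attribution (R2), Lior Osei is treated as also owning Emil Osei's interest in Brightpath Logistics SA, giving 24% + 69% = 93%.
Chain via Brightpath Logistics SA → Fairlane Textiles S.p.A. (R1): 93% × 43% × 19% = 7.5981% of Beacon Trust.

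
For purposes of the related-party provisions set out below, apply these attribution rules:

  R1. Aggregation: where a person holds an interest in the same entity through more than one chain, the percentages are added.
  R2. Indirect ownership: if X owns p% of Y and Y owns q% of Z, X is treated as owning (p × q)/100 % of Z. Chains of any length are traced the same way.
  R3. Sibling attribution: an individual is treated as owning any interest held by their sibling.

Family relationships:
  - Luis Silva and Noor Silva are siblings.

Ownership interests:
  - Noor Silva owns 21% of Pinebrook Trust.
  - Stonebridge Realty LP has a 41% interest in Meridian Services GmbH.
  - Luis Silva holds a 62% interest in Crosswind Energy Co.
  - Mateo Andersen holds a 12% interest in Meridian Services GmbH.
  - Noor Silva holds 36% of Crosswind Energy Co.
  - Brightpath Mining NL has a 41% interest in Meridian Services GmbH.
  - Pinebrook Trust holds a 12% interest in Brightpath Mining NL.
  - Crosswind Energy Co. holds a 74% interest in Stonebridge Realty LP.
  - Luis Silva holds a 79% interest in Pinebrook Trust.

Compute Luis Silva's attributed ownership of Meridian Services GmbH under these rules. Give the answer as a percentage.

34.6532%

By sibling attribution (R3), Luis Silva is treated as also owning Noor Silva's interest in Crosswind Energy Co, giving 62% + 36% = 98%.
By sibling attribution (R3), Luis Silva is treated as also owning Noor Silva's interest in Pinebrook Trust, giving 79% + 21% = 100%.
Chain via Crosswind Energy Co. → Stonebridge Realty LP (R2): 98% × 74% × 41% = 29.7332% of Meridian Services GmbH.
Chain via Pinebrook Trust → Brightpath Mining NL (R2): 100% × 12% × 41% = 4.92% of Meridian Services GmbH.
Aggregating (R1): 29.7332% + 4.92% = 34.6532%.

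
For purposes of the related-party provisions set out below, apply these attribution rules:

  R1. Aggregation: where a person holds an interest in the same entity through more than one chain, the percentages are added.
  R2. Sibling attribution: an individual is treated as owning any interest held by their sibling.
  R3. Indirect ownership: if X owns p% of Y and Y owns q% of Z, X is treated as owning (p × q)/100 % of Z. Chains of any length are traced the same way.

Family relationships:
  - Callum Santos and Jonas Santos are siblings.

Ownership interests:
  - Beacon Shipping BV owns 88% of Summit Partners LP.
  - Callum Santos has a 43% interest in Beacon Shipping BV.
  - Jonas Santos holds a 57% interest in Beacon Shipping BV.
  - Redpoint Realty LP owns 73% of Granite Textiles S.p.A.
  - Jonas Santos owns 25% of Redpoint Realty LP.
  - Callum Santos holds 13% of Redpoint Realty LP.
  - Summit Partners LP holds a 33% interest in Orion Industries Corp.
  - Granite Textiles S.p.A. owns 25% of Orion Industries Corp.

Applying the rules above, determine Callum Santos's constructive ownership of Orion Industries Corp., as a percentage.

35.975%

By sibling attribution (R2), Callum Santos is treated as also owning Jonas Santos's interest in Redpoint Realty LP, giving 13% + 25% = 38%.
By sibling attribution (R2), Callum Santos is treated as also owning Jonas Santos's interest in Beacon Shipping BV, giving 43% + 57% = 100%.
Chain via Redpoint Realty LP → Granite Textiles S.p.A. (R3): 38% × 73% × 25% = 6.935% of Orion Industries Corp.
Chain via Beacon Shipping BV → Summit Partners LP (R3): 100% × 88% × 33% = 29.04% of Orion Industries Corp.
Aggregating (R1): 6.935% + 29.04% = 35.975%.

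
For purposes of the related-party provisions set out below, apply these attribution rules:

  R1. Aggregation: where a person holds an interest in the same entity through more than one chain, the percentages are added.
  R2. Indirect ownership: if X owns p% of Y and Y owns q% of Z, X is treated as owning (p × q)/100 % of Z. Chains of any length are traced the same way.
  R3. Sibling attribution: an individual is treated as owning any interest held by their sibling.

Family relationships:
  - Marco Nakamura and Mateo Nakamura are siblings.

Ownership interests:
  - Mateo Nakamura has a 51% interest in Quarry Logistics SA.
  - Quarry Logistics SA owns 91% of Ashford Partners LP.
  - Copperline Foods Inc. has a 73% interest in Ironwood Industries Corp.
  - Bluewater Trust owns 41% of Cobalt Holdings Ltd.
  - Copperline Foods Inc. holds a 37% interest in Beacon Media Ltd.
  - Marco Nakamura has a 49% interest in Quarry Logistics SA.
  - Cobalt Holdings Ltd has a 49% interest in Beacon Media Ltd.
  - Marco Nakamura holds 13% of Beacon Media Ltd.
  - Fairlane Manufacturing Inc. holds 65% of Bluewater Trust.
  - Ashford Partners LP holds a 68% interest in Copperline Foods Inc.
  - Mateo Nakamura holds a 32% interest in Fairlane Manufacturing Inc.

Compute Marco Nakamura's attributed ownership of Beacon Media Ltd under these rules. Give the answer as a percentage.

By sibling attribution (R3), Marco Nakamura is treated as also owning Mateo Nakamura's interest in Quarry Logistics SA, giving 49% + 51% = 100%.
By sibling attribution (R3), Marco Nakamura is treated as owning Mateo Nakamura's 32% interest in Fairlane Manufacturing Inc.
Chain via Quarry Logistics SA → Ashford Partners LP → Copperline Foods Inc. (R2): 100% × 91% × 68% × 37% = 22.8956% of Beacon Media Ltd.
Direct interest in Beacon Media Ltd: 13%.
Chain via Fairlane Manufacturing Inc. → Bluewater Trust → Cobalt Holdings Ltd (R2): 32% × 65% × 41% × 49% = 4.17872% of Beacon Media Ltd.
Aggregating (R1): 22.8956% + 13% + 4.17872% = 40.07432%.

40.07432%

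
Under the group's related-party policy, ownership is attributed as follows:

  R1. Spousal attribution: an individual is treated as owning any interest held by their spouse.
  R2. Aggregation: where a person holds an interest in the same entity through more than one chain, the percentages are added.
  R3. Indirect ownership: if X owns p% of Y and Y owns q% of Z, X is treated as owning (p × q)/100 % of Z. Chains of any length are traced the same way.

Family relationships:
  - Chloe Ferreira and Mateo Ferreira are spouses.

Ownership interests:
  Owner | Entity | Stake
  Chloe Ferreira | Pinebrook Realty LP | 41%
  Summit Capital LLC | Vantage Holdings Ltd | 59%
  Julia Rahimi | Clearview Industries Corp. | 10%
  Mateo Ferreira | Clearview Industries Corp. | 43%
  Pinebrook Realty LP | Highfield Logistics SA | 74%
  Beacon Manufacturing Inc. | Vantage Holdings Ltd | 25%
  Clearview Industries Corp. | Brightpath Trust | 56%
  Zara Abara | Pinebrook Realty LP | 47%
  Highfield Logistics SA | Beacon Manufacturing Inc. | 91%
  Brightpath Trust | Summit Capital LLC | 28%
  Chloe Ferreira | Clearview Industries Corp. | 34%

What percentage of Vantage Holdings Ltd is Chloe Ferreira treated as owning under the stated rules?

14.025774%

By spousal attribution (R1), Chloe Ferreira is treated as also owning Mateo Ferreira's interest in Clearview Industries Corp, giving 34% + 43% = 77%.
Chain via Pinebrook Realty LP → Highfield Logistics SA → Beacon Manufacturing Inc. (R3): 41% × 74% × 91% × 25% = 6.90235% of Vantage Holdings Ltd.
Chain via Clearview Industries Corp. → Brightpath Trust → Summit Capital LLC (R3): 77% × 56% × 28% × 59% = 7.123424% of Vantage Holdings Ltd.
Aggregating (R2): 6.90235% + 7.123424% = 14.025774%.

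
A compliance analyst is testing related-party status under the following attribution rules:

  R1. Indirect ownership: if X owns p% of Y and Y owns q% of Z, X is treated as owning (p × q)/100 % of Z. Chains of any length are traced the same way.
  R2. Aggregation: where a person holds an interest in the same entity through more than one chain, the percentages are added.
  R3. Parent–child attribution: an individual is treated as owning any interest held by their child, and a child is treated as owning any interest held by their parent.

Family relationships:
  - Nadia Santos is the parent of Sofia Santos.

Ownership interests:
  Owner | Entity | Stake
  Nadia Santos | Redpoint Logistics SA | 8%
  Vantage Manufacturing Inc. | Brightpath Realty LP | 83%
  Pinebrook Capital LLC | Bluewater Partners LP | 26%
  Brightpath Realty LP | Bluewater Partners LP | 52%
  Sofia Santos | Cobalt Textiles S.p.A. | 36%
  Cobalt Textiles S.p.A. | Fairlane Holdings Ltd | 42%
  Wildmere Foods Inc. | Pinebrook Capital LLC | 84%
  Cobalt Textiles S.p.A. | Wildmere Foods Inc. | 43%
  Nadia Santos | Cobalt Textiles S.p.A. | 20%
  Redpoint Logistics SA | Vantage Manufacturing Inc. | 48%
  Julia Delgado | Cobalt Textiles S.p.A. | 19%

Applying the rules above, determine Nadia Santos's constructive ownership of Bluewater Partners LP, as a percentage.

By parent–child attribution (R3), Nadia Santos is treated as also owning Sofia Santos's interest in Cobalt Textiles S.p.A, giving 20% + 36% = 56%.
Chain via Redpoint Logistics SA → Vantage Manufacturing Inc. → Brightpath Realty LP (R1): 8% × 48% × 83% × 52% = 1.657344% of Bluewater Partners LP.
Chain via Cobalt Textiles S.p.A. → Wildmere Foods Inc. → Pinebrook Capital LLC (R1): 56% × 43% × 84% × 26% = 5.259072% of Bluewater Partners LP.
Aggregating (R2): 1.657344% + 5.259072% = 6.916416%.

6.916416%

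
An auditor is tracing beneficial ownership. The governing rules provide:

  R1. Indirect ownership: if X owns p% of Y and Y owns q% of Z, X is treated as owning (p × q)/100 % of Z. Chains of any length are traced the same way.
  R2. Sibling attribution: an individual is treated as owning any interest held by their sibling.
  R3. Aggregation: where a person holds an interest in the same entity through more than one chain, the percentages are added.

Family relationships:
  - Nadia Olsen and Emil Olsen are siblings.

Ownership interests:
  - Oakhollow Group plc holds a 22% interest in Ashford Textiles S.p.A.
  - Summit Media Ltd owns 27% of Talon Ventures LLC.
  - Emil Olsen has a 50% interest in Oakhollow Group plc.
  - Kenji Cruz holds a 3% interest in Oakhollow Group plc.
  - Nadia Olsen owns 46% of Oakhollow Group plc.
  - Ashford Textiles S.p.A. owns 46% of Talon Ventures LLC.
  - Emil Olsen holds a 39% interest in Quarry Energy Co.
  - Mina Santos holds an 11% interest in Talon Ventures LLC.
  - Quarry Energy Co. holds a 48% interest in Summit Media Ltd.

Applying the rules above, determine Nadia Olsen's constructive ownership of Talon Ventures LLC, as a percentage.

By sibling attribution (R2), Nadia Olsen is treated as also owning Emil Olsen's interest in Oakhollow Group plc, giving 46% + 50% = 96%.
By sibling attribution (R2), Nadia Olsen is treated as owning Emil Olsen's 39% interest in Quarry Energy Co.
Chain via Oakhollow Group plc → Ashford Textiles S.p.A. (R1): 96% × 22% × 46% = 9.7152% of Talon Ventures LLC.
Chain via Quarry Energy Co. → Summit Media Ltd (R1): 39% × 48% × 27% = 5.0544% of Talon Ventures LLC.
Aggregating (R3): 9.7152% + 5.0544% = 14.7696%.

14.7696%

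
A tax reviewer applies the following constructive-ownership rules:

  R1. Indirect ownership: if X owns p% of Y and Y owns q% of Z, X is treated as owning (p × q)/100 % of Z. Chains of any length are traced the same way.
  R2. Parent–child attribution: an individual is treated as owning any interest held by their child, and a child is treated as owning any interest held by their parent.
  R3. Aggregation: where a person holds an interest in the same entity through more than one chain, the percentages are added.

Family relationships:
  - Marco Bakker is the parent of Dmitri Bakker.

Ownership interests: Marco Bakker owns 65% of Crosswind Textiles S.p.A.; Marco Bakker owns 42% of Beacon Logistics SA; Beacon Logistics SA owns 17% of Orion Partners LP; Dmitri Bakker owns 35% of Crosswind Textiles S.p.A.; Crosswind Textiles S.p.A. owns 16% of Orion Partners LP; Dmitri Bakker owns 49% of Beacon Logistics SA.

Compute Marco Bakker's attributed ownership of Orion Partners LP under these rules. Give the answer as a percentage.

By parent–child attribution (R2), Marco Bakker is treated as also owning Dmitri Bakker's interest in Crosswind Textiles S.p.A, giving 65% + 35% = 100%.
By parent–child attribution (R2), Marco Bakker is treated as also owning Dmitri Bakker's interest in Beacon Logistics SA, giving 42% + 49% = 91%.
Chain via Crosswind Textiles S.p.A. (R1): 100% × 16% = 16% of Orion Partners LP.
Chain via Beacon Logistics SA (R1): 91% × 17% = 15.47% of Orion Partners LP.
Aggregating (R3): 16% + 15.47% = 31.47%.

31.47%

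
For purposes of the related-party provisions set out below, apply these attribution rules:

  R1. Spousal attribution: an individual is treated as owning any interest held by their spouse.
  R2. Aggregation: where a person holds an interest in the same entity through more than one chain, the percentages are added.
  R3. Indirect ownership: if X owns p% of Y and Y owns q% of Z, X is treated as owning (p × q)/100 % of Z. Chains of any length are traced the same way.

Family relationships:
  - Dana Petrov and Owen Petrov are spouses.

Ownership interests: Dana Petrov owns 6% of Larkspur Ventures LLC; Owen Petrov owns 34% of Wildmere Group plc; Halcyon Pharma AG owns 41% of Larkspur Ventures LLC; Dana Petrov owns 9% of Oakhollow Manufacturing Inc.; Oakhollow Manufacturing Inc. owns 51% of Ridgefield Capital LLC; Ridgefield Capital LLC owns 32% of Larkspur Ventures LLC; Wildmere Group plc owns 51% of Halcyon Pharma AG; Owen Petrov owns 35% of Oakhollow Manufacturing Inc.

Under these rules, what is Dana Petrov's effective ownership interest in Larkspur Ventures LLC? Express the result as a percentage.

20.2902%

By spousal attribution (R1), Dana Petrov is treated as also owning Owen Petrov's interest in Oakhollow Manufacturing Inc, giving 9% + 35% = 44%.
By spousal attribution (R1), Dana Petrov is treated as owning Owen Petrov's 34% interest in Wildmere Group plc.
Chain via Oakhollow Manufacturing Inc. → Ridgefield Capital LLC (R3): 44% × 51% × 32% = 7.1808% of Larkspur Ventures LLC.
Direct interest in Larkspur Ventures LLC: 6%.
Chain via Wildmere Group plc → Halcyon Pharma AG (R3): 34% × 51% × 41% = 7.1094% of Larkspur Ventures LLC.
Aggregating (R2): 7.1808% + 6% + 7.1094% = 20.2902%.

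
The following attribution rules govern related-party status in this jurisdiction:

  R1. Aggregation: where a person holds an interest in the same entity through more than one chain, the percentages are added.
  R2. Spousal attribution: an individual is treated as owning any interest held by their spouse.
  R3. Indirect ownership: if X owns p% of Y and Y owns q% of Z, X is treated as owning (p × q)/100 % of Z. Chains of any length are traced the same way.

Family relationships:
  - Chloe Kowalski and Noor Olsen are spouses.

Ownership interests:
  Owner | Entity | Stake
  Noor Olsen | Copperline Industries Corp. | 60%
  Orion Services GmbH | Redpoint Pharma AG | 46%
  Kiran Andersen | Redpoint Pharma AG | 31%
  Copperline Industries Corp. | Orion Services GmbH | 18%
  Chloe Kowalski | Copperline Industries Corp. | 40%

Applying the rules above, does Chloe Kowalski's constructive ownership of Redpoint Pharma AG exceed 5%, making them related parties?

Yes

By spousal attribution (R2), Chloe Kowalski is treated as also owning Noor Olsen's interest in Copperline Industries Corp, giving 40% + 60% = 100%.
Chain via Copperline Industries Corp. → Orion Services GmbH (R3): 100% × 18% × 46% = 8.28% of Redpoint Pharma AG.
8.28% exceeds the 5% threshold, so Chloe is a related party to Redpoint Pharma AG.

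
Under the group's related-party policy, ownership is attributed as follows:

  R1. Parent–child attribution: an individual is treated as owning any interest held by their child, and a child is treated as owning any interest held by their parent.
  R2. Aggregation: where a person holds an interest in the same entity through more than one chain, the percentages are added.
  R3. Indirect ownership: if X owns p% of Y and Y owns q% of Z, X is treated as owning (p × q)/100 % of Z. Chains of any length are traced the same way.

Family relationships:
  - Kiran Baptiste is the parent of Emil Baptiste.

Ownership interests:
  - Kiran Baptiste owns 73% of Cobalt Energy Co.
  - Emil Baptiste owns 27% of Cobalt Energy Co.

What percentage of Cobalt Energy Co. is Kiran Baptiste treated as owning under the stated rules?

By parent–child attribution (R1), Kiran Baptiste is treated as also owning Emil Baptiste's interest in Cobalt Energy Co, giving 73% + 27% = 100%.
Direct interest in Cobalt Energy Co: 100%.

100%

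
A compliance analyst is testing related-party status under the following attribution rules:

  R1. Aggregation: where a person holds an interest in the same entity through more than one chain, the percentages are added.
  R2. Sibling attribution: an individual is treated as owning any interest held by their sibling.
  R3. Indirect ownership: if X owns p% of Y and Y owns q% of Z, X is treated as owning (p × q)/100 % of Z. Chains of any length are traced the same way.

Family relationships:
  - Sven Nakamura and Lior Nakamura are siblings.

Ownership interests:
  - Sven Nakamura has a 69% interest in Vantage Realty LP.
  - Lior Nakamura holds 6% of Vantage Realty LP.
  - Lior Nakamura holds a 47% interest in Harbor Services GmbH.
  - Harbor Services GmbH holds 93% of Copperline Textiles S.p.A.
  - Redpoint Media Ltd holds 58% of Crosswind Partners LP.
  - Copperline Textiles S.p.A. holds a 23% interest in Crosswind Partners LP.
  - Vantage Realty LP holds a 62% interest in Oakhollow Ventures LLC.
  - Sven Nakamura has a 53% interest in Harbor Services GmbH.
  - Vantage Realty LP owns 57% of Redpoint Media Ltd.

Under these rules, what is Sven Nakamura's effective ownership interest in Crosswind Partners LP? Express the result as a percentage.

46.185%

By sibling attribution (R2), Sven Nakamura is treated as also owning Lior Nakamura's interest in Harbor Services GmbH, giving 53% + 47% = 100%.
By sibling attribution (R2), Sven Nakamura is treated as also owning Lior Nakamura's interest in Vantage Realty LP, giving 69% + 6% = 75%.
Chain via Harbor Services GmbH → Copperline Textiles S.p.A. (R3): 100% × 93% × 23% = 21.39% of Crosswind Partners LP.
Chain via Vantage Realty LP → Redpoint Media Ltd (R3): 75% × 57% × 58% = 24.795% of Crosswind Partners LP.
Aggregating (R1): 21.39% + 24.795% = 46.185%.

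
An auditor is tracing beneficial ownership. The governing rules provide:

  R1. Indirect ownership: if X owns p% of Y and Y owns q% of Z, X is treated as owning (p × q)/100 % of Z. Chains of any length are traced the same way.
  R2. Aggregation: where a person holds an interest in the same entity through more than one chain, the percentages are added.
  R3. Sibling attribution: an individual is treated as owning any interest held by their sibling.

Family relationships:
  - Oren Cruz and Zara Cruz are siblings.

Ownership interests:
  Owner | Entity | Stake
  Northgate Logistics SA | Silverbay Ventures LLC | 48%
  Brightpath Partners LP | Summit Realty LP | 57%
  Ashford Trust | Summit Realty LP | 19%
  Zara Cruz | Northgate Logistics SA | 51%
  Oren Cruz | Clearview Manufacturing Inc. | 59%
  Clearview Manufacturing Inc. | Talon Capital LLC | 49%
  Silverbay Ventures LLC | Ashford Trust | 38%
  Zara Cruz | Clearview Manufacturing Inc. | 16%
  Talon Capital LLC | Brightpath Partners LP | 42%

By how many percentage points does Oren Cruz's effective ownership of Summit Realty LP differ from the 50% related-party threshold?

39.434594

By sibling attribution (R3), Oren Cruz is treated as also owning Zara Cruz's interest in Clearview Manufacturing Inc, giving 59% + 16% = 75%.
By sibling attribution (R3), Oren Cruz is treated as owning Zara Cruz's 51% interest in Northgate Logistics SA.
Chain via Clearview Manufacturing Inc. → Talon Capital LLC → Brightpath Partners LP (R1): 75% × 49% × 42% × 57% = 8.79795% of Summit Realty LP.
Chain via Northgate Logistics SA → Silverbay Ventures LLC → Ashford Trust (R1): 51% × 48% × 38% × 19% = 1.767456% of Summit Realty LP.
Aggregating (R2): 8.79795% + 1.767456% = 10.565406%.
10.565406% falls short of the 50% threshold by 39.434594 percentage points.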